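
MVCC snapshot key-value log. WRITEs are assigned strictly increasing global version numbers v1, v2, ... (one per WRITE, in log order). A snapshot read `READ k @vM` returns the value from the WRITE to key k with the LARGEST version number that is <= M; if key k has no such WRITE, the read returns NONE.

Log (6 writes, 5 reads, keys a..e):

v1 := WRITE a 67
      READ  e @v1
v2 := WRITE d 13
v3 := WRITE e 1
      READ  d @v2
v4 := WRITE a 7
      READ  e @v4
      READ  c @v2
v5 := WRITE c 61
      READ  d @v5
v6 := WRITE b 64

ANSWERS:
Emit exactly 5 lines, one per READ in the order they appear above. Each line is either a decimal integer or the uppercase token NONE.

v1: WRITE a=67  (a history now [(1, 67)])
READ e @v1: history=[] -> no version <= 1 -> NONE
v2: WRITE d=13  (d history now [(2, 13)])
v3: WRITE e=1  (e history now [(3, 1)])
READ d @v2: history=[(2, 13)] -> pick v2 -> 13
v4: WRITE a=7  (a history now [(1, 67), (4, 7)])
READ e @v4: history=[(3, 1)] -> pick v3 -> 1
READ c @v2: history=[] -> no version <= 2 -> NONE
v5: WRITE c=61  (c history now [(5, 61)])
READ d @v5: history=[(2, 13)] -> pick v2 -> 13
v6: WRITE b=64  (b history now [(6, 64)])

Answer: NONE
13
1
NONE
13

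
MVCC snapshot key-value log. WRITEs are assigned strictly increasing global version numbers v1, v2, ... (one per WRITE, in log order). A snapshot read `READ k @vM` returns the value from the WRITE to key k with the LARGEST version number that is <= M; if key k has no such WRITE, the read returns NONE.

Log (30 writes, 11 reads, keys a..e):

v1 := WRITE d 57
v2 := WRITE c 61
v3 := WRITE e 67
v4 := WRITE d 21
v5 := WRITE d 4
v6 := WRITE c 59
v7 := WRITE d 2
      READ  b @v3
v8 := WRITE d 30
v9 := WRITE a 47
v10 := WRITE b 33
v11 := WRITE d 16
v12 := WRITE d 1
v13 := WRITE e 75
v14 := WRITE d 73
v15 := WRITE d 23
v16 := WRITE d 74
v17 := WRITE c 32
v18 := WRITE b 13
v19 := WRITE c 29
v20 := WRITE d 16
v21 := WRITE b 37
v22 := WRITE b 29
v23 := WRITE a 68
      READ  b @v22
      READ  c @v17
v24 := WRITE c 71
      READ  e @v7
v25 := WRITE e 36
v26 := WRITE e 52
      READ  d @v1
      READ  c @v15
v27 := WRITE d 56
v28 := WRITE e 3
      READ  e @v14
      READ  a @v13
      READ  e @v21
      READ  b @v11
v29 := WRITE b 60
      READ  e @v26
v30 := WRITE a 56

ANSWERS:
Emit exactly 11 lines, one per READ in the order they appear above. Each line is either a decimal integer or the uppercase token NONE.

Answer: NONE
29
32
67
57
59
75
47
75
33
52

Derivation:
v1: WRITE d=57  (d history now [(1, 57)])
v2: WRITE c=61  (c history now [(2, 61)])
v3: WRITE e=67  (e history now [(3, 67)])
v4: WRITE d=21  (d history now [(1, 57), (4, 21)])
v5: WRITE d=4  (d history now [(1, 57), (4, 21), (5, 4)])
v6: WRITE c=59  (c history now [(2, 61), (6, 59)])
v7: WRITE d=2  (d history now [(1, 57), (4, 21), (5, 4), (7, 2)])
READ b @v3: history=[] -> no version <= 3 -> NONE
v8: WRITE d=30  (d history now [(1, 57), (4, 21), (5, 4), (7, 2), (8, 30)])
v9: WRITE a=47  (a history now [(9, 47)])
v10: WRITE b=33  (b history now [(10, 33)])
v11: WRITE d=16  (d history now [(1, 57), (4, 21), (5, 4), (7, 2), (8, 30), (11, 16)])
v12: WRITE d=1  (d history now [(1, 57), (4, 21), (5, 4), (7, 2), (8, 30), (11, 16), (12, 1)])
v13: WRITE e=75  (e history now [(3, 67), (13, 75)])
v14: WRITE d=73  (d history now [(1, 57), (4, 21), (5, 4), (7, 2), (8, 30), (11, 16), (12, 1), (14, 73)])
v15: WRITE d=23  (d history now [(1, 57), (4, 21), (5, 4), (7, 2), (8, 30), (11, 16), (12, 1), (14, 73), (15, 23)])
v16: WRITE d=74  (d history now [(1, 57), (4, 21), (5, 4), (7, 2), (8, 30), (11, 16), (12, 1), (14, 73), (15, 23), (16, 74)])
v17: WRITE c=32  (c history now [(2, 61), (6, 59), (17, 32)])
v18: WRITE b=13  (b history now [(10, 33), (18, 13)])
v19: WRITE c=29  (c history now [(2, 61), (6, 59), (17, 32), (19, 29)])
v20: WRITE d=16  (d history now [(1, 57), (4, 21), (5, 4), (7, 2), (8, 30), (11, 16), (12, 1), (14, 73), (15, 23), (16, 74), (20, 16)])
v21: WRITE b=37  (b history now [(10, 33), (18, 13), (21, 37)])
v22: WRITE b=29  (b history now [(10, 33), (18, 13), (21, 37), (22, 29)])
v23: WRITE a=68  (a history now [(9, 47), (23, 68)])
READ b @v22: history=[(10, 33), (18, 13), (21, 37), (22, 29)] -> pick v22 -> 29
READ c @v17: history=[(2, 61), (6, 59), (17, 32), (19, 29)] -> pick v17 -> 32
v24: WRITE c=71  (c history now [(2, 61), (6, 59), (17, 32), (19, 29), (24, 71)])
READ e @v7: history=[(3, 67), (13, 75)] -> pick v3 -> 67
v25: WRITE e=36  (e history now [(3, 67), (13, 75), (25, 36)])
v26: WRITE e=52  (e history now [(3, 67), (13, 75), (25, 36), (26, 52)])
READ d @v1: history=[(1, 57), (4, 21), (5, 4), (7, 2), (8, 30), (11, 16), (12, 1), (14, 73), (15, 23), (16, 74), (20, 16)] -> pick v1 -> 57
READ c @v15: history=[(2, 61), (6, 59), (17, 32), (19, 29), (24, 71)] -> pick v6 -> 59
v27: WRITE d=56  (d history now [(1, 57), (4, 21), (5, 4), (7, 2), (8, 30), (11, 16), (12, 1), (14, 73), (15, 23), (16, 74), (20, 16), (27, 56)])
v28: WRITE e=3  (e history now [(3, 67), (13, 75), (25, 36), (26, 52), (28, 3)])
READ e @v14: history=[(3, 67), (13, 75), (25, 36), (26, 52), (28, 3)] -> pick v13 -> 75
READ a @v13: history=[(9, 47), (23, 68)] -> pick v9 -> 47
READ e @v21: history=[(3, 67), (13, 75), (25, 36), (26, 52), (28, 3)] -> pick v13 -> 75
READ b @v11: history=[(10, 33), (18, 13), (21, 37), (22, 29)] -> pick v10 -> 33
v29: WRITE b=60  (b history now [(10, 33), (18, 13), (21, 37), (22, 29), (29, 60)])
READ e @v26: history=[(3, 67), (13, 75), (25, 36), (26, 52), (28, 3)] -> pick v26 -> 52
v30: WRITE a=56  (a history now [(9, 47), (23, 68), (30, 56)])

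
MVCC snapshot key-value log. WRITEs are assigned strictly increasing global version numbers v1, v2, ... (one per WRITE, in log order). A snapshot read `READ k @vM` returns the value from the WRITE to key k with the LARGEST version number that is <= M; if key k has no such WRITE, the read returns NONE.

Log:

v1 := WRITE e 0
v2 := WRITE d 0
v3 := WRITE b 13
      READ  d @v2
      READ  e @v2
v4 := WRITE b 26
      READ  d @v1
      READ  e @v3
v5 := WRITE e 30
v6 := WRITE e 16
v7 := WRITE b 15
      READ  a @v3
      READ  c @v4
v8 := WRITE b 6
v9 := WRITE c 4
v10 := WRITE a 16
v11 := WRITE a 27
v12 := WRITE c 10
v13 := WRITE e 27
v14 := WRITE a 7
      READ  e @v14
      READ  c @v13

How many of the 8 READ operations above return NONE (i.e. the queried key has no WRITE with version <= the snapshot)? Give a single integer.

v1: WRITE e=0  (e history now [(1, 0)])
v2: WRITE d=0  (d history now [(2, 0)])
v3: WRITE b=13  (b history now [(3, 13)])
READ d @v2: history=[(2, 0)] -> pick v2 -> 0
READ e @v2: history=[(1, 0)] -> pick v1 -> 0
v4: WRITE b=26  (b history now [(3, 13), (4, 26)])
READ d @v1: history=[(2, 0)] -> no version <= 1 -> NONE
READ e @v3: history=[(1, 0)] -> pick v1 -> 0
v5: WRITE e=30  (e history now [(1, 0), (5, 30)])
v6: WRITE e=16  (e history now [(1, 0), (5, 30), (6, 16)])
v7: WRITE b=15  (b history now [(3, 13), (4, 26), (7, 15)])
READ a @v3: history=[] -> no version <= 3 -> NONE
READ c @v4: history=[] -> no version <= 4 -> NONE
v8: WRITE b=6  (b history now [(3, 13), (4, 26), (7, 15), (8, 6)])
v9: WRITE c=4  (c history now [(9, 4)])
v10: WRITE a=16  (a history now [(10, 16)])
v11: WRITE a=27  (a history now [(10, 16), (11, 27)])
v12: WRITE c=10  (c history now [(9, 4), (12, 10)])
v13: WRITE e=27  (e history now [(1, 0), (5, 30), (6, 16), (13, 27)])
v14: WRITE a=7  (a history now [(10, 16), (11, 27), (14, 7)])
READ e @v14: history=[(1, 0), (5, 30), (6, 16), (13, 27)] -> pick v13 -> 27
READ c @v13: history=[(9, 4), (12, 10)] -> pick v12 -> 10
Read results in order: ['0', '0', 'NONE', '0', 'NONE', 'NONE', '27', '10']
NONE count = 3

Answer: 3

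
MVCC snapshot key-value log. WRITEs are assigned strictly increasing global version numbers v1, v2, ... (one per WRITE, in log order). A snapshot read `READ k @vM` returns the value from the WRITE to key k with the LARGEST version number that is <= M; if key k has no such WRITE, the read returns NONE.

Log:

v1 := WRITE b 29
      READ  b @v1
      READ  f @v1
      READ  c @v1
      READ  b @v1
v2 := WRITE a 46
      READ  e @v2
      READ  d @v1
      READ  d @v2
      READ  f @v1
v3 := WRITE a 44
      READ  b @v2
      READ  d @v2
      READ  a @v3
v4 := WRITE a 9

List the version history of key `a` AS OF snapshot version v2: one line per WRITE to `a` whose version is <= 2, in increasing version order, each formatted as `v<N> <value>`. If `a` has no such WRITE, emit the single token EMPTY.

Scan writes for key=a with version <= 2:
  v1 WRITE b 29 -> skip
  v2 WRITE a 46 -> keep
  v3 WRITE a 44 -> drop (> snap)
  v4 WRITE a 9 -> drop (> snap)
Collected: [(2, 46)]

Answer: v2 46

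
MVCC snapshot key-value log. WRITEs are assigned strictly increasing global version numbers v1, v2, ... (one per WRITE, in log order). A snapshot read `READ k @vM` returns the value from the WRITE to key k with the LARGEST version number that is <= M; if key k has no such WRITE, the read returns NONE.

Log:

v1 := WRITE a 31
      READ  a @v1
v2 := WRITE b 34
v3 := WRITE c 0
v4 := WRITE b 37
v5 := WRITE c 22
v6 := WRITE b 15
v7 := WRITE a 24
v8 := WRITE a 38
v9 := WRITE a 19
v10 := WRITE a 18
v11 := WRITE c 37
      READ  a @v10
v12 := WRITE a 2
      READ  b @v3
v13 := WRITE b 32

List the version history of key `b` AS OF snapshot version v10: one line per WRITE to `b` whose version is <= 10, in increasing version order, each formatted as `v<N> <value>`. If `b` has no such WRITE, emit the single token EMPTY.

Answer: v2 34
v4 37
v6 15

Derivation:
Scan writes for key=b with version <= 10:
  v1 WRITE a 31 -> skip
  v2 WRITE b 34 -> keep
  v3 WRITE c 0 -> skip
  v4 WRITE b 37 -> keep
  v5 WRITE c 22 -> skip
  v6 WRITE b 15 -> keep
  v7 WRITE a 24 -> skip
  v8 WRITE a 38 -> skip
  v9 WRITE a 19 -> skip
  v10 WRITE a 18 -> skip
  v11 WRITE c 37 -> skip
  v12 WRITE a 2 -> skip
  v13 WRITE b 32 -> drop (> snap)
Collected: [(2, 34), (4, 37), (6, 15)]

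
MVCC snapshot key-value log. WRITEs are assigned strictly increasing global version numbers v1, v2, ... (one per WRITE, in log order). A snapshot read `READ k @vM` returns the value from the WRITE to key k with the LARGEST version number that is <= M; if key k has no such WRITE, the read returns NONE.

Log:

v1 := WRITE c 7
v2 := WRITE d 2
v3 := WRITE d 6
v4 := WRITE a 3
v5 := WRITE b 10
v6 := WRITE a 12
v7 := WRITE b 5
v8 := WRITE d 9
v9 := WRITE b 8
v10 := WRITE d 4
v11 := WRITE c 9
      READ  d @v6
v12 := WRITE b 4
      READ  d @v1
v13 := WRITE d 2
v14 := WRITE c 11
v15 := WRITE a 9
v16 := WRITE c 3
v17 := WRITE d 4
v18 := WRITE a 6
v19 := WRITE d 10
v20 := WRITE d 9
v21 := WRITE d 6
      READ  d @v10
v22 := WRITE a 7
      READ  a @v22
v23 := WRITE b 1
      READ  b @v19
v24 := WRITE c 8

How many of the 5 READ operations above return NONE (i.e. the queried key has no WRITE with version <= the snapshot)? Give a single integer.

Answer: 1

Derivation:
v1: WRITE c=7  (c history now [(1, 7)])
v2: WRITE d=2  (d history now [(2, 2)])
v3: WRITE d=6  (d history now [(2, 2), (3, 6)])
v4: WRITE a=3  (a history now [(4, 3)])
v5: WRITE b=10  (b history now [(5, 10)])
v6: WRITE a=12  (a history now [(4, 3), (6, 12)])
v7: WRITE b=5  (b history now [(5, 10), (7, 5)])
v8: WRITE d=9  (d history now [(2, 2), (3, 6), (8, 9)])
v9: WRITE b=8  (b history now [(5, 10), (7, 5), (9, 8)])
v10: WRITE d=4  (d history now [(2, 2), (3, 6), (8, 9), (10, 4)])
v11: WRITE c=9  (c history now [(1, 7), (11, 9)])
READ d @v6: history=[(2, 2), (3, 6), (8, 9), (10, 4)] -> pick v3 -> 6
v12: WRITE b=4  (b history now [(5, 10), (7, 5), (9, 8), (12, 4)])
READ d @v1: history=[(2, 2), (3, 6), (8, 9), (10, 4)] -> no version <= 1 -> NONE
v13: WRITE d=2  (d history now [(2, 2), (3, 6), (8, 9), (10, 4), (13, 2)])
v14: WRITE c=11  (c history now [(1, 7), (11, 9), (14, 11)])
v15: WRITE a=9  (a history now [(4, 3), (6, 12), (15, 9)])
v16: WRITE c=3  (c history now [(1, 7), (11, 9), (14, 11), (16, 3)])
v17: WRITE d=4  (d history now [(2, 2), (3, 6), (8, 9), (10, 4), (13, 2), (17, 4)])
v18: WRITE a=6  (a history now [(4, 3), (6, 12), (15, 9), (18, 6)])
v19: WRITE d=10  (d history now [(2, 2), (3, 6), (8, 9), (10, 4), (13, 2), (17, 4), (19, 10)])
v20: WRITE d=9  (d history now [(2, 2), (3, 6), (8, 9), (10, 4), (13, 2), (17, 4), (19, 10), (20, 9)])
v21: WRITE d=6  (d history now [(2, 2), (3, 6), (8, 9), (10, 4), (13, 2), (17, 4), (19, 10), (20, 9), (21, 6)])
READ d @v10: history=[(2, 2), (3, 6), (8, 9), (10, 4), (13, 2), (17, 4), (19, 10), (20, 9), (21, 6)] -> pick v10 -> 4
v22: WRITE a=7  (a history now [(4, 3), (6, 12), (15, 9), (18, 6), (22, 7)])
READ a @v22: history=[(4, 3), (6, 12), (15, 9), (18, 6), (22, 7)] -> pick v22 -> 7
v23: WRITE b=1  (b history now [(5, 10), (7, 5), (9, 8), (12, 4), (23, 1)])
READ b @v19: history=[(5, 10), (7, 5), (9, 8), (12, 4), (23, 1)] -> pick v12 -> 4
v24: WRITE c=8  (c history now [(1, 7), (11, 9), (14, 11), (16, 3), (24, 8)])
Read results in order: ['6', 'NONE', '4', '7', '4']
NONE count = 1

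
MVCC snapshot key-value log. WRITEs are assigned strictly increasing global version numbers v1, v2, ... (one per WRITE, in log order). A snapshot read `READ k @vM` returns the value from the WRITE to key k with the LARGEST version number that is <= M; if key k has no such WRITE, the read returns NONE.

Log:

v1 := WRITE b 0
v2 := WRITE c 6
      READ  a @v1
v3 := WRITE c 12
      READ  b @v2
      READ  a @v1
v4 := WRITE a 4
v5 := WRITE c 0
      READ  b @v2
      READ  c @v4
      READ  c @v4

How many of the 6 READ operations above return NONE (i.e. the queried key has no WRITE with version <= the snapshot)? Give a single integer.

Answer: 2

Derivation:
v1: WRITE b=0  (b history now [(1, 0)])
v2: WRITE c=6  (c history now [(2, 6)])
READ a @v1: history=[] -> no version <= 1 -> NONE
v3: WRITE c=12  (c history now [(2, 6), (3, 12)])
READ b @v2: history=[(1, 0)] -> pick v1 -> 0
READ a @v1: history=[] -> no version <= 1 -> NONE
v4: WRITE a=4  (a history now [(4, 4)])
v5: WRITE c=0  (c history now [(2, 6), (3, 12), (5, 0)])
READ b @v2: history=[(1, 0)] -> pick v1 -> 0
READ c @v4: history=[(2, 6), (3, 12), (5, 0)] -> pick v3 -> 12
READ c @v4: history=[(2, 6), (3, 12), (5, 0)] -> pick v3 -> 12
Read results in order: ['NONE', '0', 'NONE', '0', '12', '12']
NONE count = 2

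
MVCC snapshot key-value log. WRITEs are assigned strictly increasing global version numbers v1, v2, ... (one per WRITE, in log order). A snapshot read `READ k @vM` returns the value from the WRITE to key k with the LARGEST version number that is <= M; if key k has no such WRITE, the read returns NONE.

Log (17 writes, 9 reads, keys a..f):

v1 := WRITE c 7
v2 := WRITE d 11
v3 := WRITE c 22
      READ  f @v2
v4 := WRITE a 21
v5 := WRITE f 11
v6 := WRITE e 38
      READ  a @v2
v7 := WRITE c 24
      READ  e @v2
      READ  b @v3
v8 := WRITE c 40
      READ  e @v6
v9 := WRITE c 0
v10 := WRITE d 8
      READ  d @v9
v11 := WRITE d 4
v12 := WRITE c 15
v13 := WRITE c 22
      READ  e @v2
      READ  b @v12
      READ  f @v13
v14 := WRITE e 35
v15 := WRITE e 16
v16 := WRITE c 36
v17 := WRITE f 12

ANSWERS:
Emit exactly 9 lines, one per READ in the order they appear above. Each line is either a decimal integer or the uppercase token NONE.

v1: WRITE c=7  (c history now [(1, 7)])
v2: WRITE d=11  (d history now [(2, 11)])
v3: WRITE c=22  (c history now [(1, 7), (3, 22)])
READ f @v2: history=[] -> no version <= 2 -> NONE
v4: WRITE a=21  (a history now [(4, 21)])
v5: WRITE f=11  (f history now [(5, 11)])
v6: WRITE e=38  (e history now [(6, 38)])
READ a @v2: history=[(4, 21)] -> no version <= 2 -> NONE
v7: WRITE c=24  (c history now [(1, 7), (3, 22), (7, 24)])
READ e @v2: history=[(6, 38)] -> no version <= 2 -> NONE
READ b @v3: history=[] -> no version <= 3 -> NONE
v8: WRITE c=40  (c history now [(1, 7), (3, 22), (7, 24), (8, 40)])
READ e @v6: history=[(6, 38)] -> pick v6 -> 38
v9: WRITE c=0  (c history now [(1, 7), (3, 22), (7, 24), (8, 40), (9, 0)])
v10: WRITE d=8  (d history now [(2, 11), (10, 8)])
READ d @v9: history=[(2, 11), (10, 8)] -> pick v2 -> 11
v11: WRITE d=4  (d history now [(2, 11), (10, 8), (11, 4)])
v12: WRITE c=15  (c history now [(1, 7), (3, 22), (7, 24), (8, 40), (9, 0), (12, 15)])
v13: WRITE c=22  (c history now [(1, 7), (3, 22), (7, 24), (8, 40), (9, 0), (12, 15), (13, 22)])
READ e @v2: history=[(6, 38)] -> no version <= 2 -> NONE
READ b @v12: history=[] -> no version <= 12 -> NONE
READ f @v13: history=[(5, 11)] -> pick v5 -> 11
v14: WRITE e=35  (e history now [(6, 38), (14, 35)])
v15: WRITE e=16  (e history now [(6, 38), (14, 35), (15, 16)])
v16: WRITE c=36  (c history now [(1, 7), (3, 22), (7, 24), (8, 40), (9, 0), (12, 15), (13, 22), (16, 36)])
v17: WRITE f=12  (f history now [(5, 11), (17, 12)])

Answer: NONE
NONE
NONE
NONE
38
11
NONE
NONE
11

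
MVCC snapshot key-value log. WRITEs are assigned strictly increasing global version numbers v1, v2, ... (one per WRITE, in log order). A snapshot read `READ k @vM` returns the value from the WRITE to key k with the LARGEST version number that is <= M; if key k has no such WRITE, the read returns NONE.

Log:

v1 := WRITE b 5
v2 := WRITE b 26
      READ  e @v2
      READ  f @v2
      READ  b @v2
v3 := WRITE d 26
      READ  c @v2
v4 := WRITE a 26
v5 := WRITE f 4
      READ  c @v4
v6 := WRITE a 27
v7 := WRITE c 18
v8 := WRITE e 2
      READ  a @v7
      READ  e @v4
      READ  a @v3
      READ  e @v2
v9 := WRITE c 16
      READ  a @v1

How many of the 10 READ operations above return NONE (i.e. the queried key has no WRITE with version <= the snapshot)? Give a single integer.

Answer: 8

Derivation:
v1: WRITE b=5  (b history now [(1, 5)])
v2: WRITE b=26  (b history now [(1, 5), (2, 26)])
READ e @v2: history=[] -> no version <= 2 -> NONE
READ f @v2: history=[] -> no version <= 2 -> NONE
READ b @v2: history=[(1, 5), (2, 26)] -> pick v2 -> 26
v3: WRITE d=26  (d history now [(3, 26)])
READ c @v2: history=[] -> no version <= 2 -> NONE
v4: WRITE a=26  (a history now [(4, 26)])
v5: WRITE f=4  (f history now [(5, 4)])
READ c @v4: history=[] -> no version <= 4 -> NONE
v6: WRITE a=27  (a history now [(4, 26), (6, 27)])
v7: WRITE c=18  (c history now [(7, 18)])
v8: WRITE e=2  (e history now [(8, 2)])
READ a @v7: history=[(4, 26), (6, 27)] -> pick v6 -> 27
READ e @v4: history=[(8, 2)] -> no version <= 4 -> NONE
READ a @v3: history=[(4, 26), (6, 27)] -> no version <= 3 -> NONE
READ e @v2: history=[(8, 2)] -> no version <= 2 -> NONE
v9: WRITE c=16  (c history now [(7, 18), (9, 16)])
READ a @v1: history=[(4, 26), (6, 27)] -> no version <= 1 -> NONE
Read results in order: ['NONE', 'NONE', '26', 'NONE', 'NONE', '27', 'NONE', 'NONE', 'NONE', 'NONE']
NONE count = 8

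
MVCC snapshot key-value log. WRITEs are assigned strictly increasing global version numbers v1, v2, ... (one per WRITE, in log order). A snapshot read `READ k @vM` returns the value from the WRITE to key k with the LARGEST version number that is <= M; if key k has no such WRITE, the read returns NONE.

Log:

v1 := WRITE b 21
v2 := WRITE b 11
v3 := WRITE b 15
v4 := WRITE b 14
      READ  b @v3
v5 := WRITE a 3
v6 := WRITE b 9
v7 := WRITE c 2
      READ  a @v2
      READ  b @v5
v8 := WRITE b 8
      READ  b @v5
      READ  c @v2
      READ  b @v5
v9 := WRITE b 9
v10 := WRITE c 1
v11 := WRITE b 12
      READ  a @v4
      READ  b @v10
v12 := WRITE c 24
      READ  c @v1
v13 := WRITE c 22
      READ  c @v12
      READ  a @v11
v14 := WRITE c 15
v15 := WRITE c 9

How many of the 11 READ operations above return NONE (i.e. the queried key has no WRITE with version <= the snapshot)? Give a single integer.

Answer: 4

Derivation:
v1: WRITE b=21  (b history now [(1, 21)])
v2: WRITE b=11  (b history now [(1, 21), (2, 11)])
v3: WRITE b=15  (b history now [(1, 21), (2, 11), (3, 15)])
v4: WRITE b=14  (b history now [(1, 21), (2, 11), (3, 15), (4, 14)])
READ b @v3: history=[(1, 21), (2, 11), (3, 15), (4, 14)] -> pick v3 -> 15
v5: WRITE a=3  (a history now [(5, 3)])
v6: WRITE b=9  (b history now [(1, 21), (2, 11), (3, 15), (4, 14), (6, 9)])
v7: WRITE c=2  (c history now [(7, 2)])
READ a @v2: history=[(5, 3)] -> no version <= 2 -> NONE
READ b @v5: history=[(1, 21), (2, 11), (3, 15), (4, 14), (6, 9)] -> pick v4 -> 14
v8: WRITE b=8  (b history now [(1, 21), (2, 11), (3, 15), (4, 14), (6, 9), (8, 8)])
READ b @v5: history=[(1, 21), (2, 11), (3, 15), (4, 14), (6, 9), (8, 8)] -> pick v4 -> 14
READ c @v2: history=[(7, 2)] -> no version <= 2 -> NONE
READ b @v5: history=[(1, 21), (2, 11), (3, 15), (4, 14), (6, 9), (8, 8)] -> pick v4 -> 14
v9: WRITE b=9  (b history now [(1, 21), (2, 11), (3, 15), (4, 14), (6, 9), (8, 8), (9, 9)])
v10: WRITE c=1  (c history now [(7, 2), (10, 1)])
v11: WRITE b=12  (b history now [(1, 21), (2, 11), (3, 15), (4, 14), (6, 9), (8, 8), (9, 9), (11, 12)])
READ a @v4: history=[(5, 3)] -> no version <= 4 -> NONE
READ b @v10: history=[(1, 21), (2, 11), (3, 15), (4, 14), (6, 9), (8, 8), (9, 9), (11, 12)] -> pick v9 -> 9
v12: WRITE c=24  (c history now [(7, 2), (10, 1), (12, 24)])
READ c @v1: history=[(7, 2), (10, 1), (12, 24)] -> no version <= 1 -> NONE
v13: WRITE c=22  (c history now [(7, 2), (10, 1), (12, 24), (13, 22)])
READ c @v12: history=[(7, 2), (10, 1), (12, 24), (13, 22)] -> pick v12 -> 24
READ a @v11: history=[(5, 3)] -> pick v5 -> 3
v14: WRITE c=15  (c history now [(7, 2), (10, 1), (12, 24), (13, 22), (14, 15)])
v15: WRITE c=9  (c history now [(7, 2), (10, 1), (12, 24), (13, 22), (14, 15), (15, 9)])
Read results in order: ['15', 'NONE', '14', '14', 'NONE', '14', 'NONE', '9', 'NONE', '24', '3']
NONE count = 4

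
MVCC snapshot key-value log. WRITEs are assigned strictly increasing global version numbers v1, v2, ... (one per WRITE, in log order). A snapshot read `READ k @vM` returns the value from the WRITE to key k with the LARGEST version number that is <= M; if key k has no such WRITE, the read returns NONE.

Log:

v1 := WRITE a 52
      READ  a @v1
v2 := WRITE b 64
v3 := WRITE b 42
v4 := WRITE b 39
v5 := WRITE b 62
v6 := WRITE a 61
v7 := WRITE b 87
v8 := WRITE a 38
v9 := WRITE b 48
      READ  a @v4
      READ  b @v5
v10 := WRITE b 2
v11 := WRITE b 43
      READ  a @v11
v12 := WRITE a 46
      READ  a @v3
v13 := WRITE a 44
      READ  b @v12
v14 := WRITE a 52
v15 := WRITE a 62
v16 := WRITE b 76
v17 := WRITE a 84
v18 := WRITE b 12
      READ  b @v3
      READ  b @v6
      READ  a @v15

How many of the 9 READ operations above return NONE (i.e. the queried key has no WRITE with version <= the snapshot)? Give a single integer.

v1: WRITE a=52  (a history now [(1, 52)])
READ a @v1: history=[(1, 52)] -> pick v1 -> 52
v2: WRITE b=64  (b history now [(2, 64)])
v3: WRITE b=42  (b history now [(2, 64), (3, 42)])
v4: WRITE b=39  (b history now [(2, 64), (3, 42), (4, 39)])
v5: WRITE b=62  (b history now [(2, 64), (3, 42), (4, 39), (5, 62)])
v6: WRITE a=61  (a history now [(1, 52), (6, 61)])
v7: WRITE b=87  (b history now [(2, 64), (3, 42), (4, 39), (5, 62), (7, 87)])
v8: WRITE a=38  (a history now [(1, 52), (6, 61), (8, 38)])
v9: WRITE b=48  (b history now [(2, 64), (3, 42), (4, 39), (5, 62), (7, 87), (9, 48)])
READ a @v4: history=[(1, 52), (6, 61), (8, 38)] -> pick v1 -> 52
READ b @v5: history=[(2, 64), (3, 42), (4, 39), (5, 62), (7, 87), (9, 48)] -> pick v5 -> 62
v10: WRITE b=2  (b history now [(2, 64), (3, 42), (4, 39), (5, 62), (7, 87), (9, 48), (10, 2)])
v11: WRITE b=43  (b history now [(2, 64), (3, 42), (4, 39), (5, 62), (7, 87), (9, 48), (10, 2), (11, 43)])
READ a @v11: history=[(1, 52), (6, 61), (8, 38)] -> pick v8 -> 38
v12: WRITE a=46  (a history now [(1, 52), (6, 61), (8, 38), (12, 46)])
READ a @v3: history=[(1, 52), (6, 61), (8, 38), (12, 46)] -> pick v1 -> 52
v13: WRITE a=44  (a history now [(1, 52), (6, 61), (8, 38), (12, 46), (13, 44)])
READ b @v12: history=[(2, 64), (3, 42), (4, 39), (5, 62), (7, 87), (9, 48), (10, 2), (11, 43)] -> pick v11 -> 43
v14: WRITE a=52  (a history now [(1, 52), (6, 61), (8, 38), (12, 46), (13, 44), (14, 52)])
v15: WRITE a=62  (a history now [(1, 52), (6, 61), (8, 38), (12, 46), (13, 44), (14, 52), (15, 62)])
v16: WRITE b=76  (b history now [(2, 64), (3, 42), (4, 39), (5, 62), (7, 87), (9, 48), (10, 2), (11, 43), (16, 76)])
v17: WRITE a=84  (a history now [(1, 52), (6, 61), (8, 38), (12, 46), (13, 44), (14, 52), (15, 62), (17, 84)])
v18: WRITE b=12  (b history now [(2, 64), (3, 42), (4, 39), (5, 62), (7, 87), (9, 48), (10, 2), (11, 43), (16, 76), (18, 12)])
READ b @v3: history=[(2, 64), (3, 42), (4, 39), (5, 62), (7, 87), (9, 48), (10, 2), (11, 43), (16, 76), (18, 12)] -> pick v3 -> 42
READ b @v6: history=[(2, 64), (3, 42), (4, 39), (5, 62), (7, 87), (9, 48), (10, 2), (11, 43), (16, 76), (18, 12)] -> pick v5 -> 62
READ a @v15: history=[(1, 52), (6, 61), (8, 38), (12, 46), (13, 44), (14, 52), (15, 62), (17, 84)] -> pick v15 -> 62
Read results in order: ['52', '52', '62', '38', '52', '43', '42', '62', '62']
NONE count = 0

Answer: 0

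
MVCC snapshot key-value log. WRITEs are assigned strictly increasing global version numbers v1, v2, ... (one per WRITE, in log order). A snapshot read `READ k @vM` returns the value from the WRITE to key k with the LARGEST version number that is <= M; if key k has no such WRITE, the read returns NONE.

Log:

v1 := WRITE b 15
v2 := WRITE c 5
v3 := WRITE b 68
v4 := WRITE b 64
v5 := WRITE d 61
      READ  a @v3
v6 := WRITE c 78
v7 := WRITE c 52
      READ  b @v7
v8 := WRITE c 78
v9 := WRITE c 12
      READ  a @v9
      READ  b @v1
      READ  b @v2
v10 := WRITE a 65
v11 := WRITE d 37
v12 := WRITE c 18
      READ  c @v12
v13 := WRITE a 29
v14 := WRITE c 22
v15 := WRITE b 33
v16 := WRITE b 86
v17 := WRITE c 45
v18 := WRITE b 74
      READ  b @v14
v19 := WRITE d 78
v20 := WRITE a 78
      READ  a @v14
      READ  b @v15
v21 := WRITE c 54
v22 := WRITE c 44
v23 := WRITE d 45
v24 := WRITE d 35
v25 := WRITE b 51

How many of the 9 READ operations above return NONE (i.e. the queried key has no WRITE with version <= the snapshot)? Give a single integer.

Answer: 2

Derivation:
v1: WRITE b=15  (b history now [(1, 15)])
v2: WRITE c=5  (c history now [(2, 5)])
v3: WRITE b=68  (b history now [(1, 15), (3, 68)])
v4: WRITE b=64  (b history now [(1, 15), (3, 68), (4, 64)])
v5: WRITE d=61  (d history now [(5, 61)])
READ a @v3: history=[] -> no version <= 3 -> NONE
v6: WRITE c=78  (c history now [(2, 5), (6, 78)])
v7: WRITE c=52  (c history now [(2, 5), (6, 78), (7, 52)])
READ b @v7: history=[(1, 15), (3, 68), (4, 64)] -> pick v4 -> 64
v8: WRITE c=78  (c history now [(2, 5), (6, 78), (7, 52), (8, 78)])
v9: WRITE c=12  (c history now [(2, 5), (6, 78), (7, 52), (8, 78), (9, 12)])
READ a @v9: history=[] -> no version <= 9 -> NONE
READ b @v1: history=[(1, 15), (3, 68), (4, 64)] -> pick v1 -> 15
READ b @v2: history=[(1, 15), (3, 68), (4, 64)] -> pick v1 -> 15
v10: WRITE a=65  (a history now [(10, 65)])
v11: WRITE d=37  (d history now [(5, 61), (11, 37)])
v12: WRITE c=18  (c history now [(2, 5), (6, 78), (7, 52), (8, 78), (9, 12), (12, 18)])
READ c @v12: history=[(2, 5), (6, 78), (7, 52), (8, 78), (9, 12), (12, 18)] -> pick v12 -> 18
v13: WRITE a=29  (a history now [(10, 65), (13, 29)])
v14: WRITE c=22  (c history now [(2, 5), (6, 78), (7, 52), (8, 78), (9, 12), (12, 18), (14, 22)])
v15: WRITE b=33  (b history now [(1, 15), (3, 68), (4, 64), (15, 33)])
v16: WRITE b=86  (b history now [(1, 15), (3, 68), (4, 64), (15, 33), (16, 86)])
v17: WRITE c=45  (c history now [(2, 5), (6, 78), (7, 52), (8, 78), (9, 12), (12, 18), (14, 22), (17, 45)])
v18: WRITE b=74  (b history now [(1, 15), (3, 68), (4, 64), (15, 33), (16, 86), (18, 74)])
READ b @v14: history=[(1, 15), (3, 68), (4, 64), (15, 33), (16, 86), (18, 74)] -> pick v4 -> 64
v19: WRITE d=78  (d history now [(5, 61), (11, 37), (19, 78)])
v20: WRITE a=78  (a history now [(10, 65), (13, 29), (20, 78)])
READ a @v14: history=[(10, 65), (13, 29), (20, 78)] -> pick v13 -> 29
READ b @v15: history=[(1, 15), (3, 68), (4, 64), (15, 33), (16, 86), (18, 74)] -> pick v15 -> 33
v21: WRITE c=54  (c history now [(2, 5), (6, 78), (7, 52), (8, 78), (9, 12), (12, 18), (14, 22), (17, 45), (21, 54)])
v22: WRITE c=44  (c history now [(2, 5), (6, 78), (7, 52), (8, 78), (9, 12), (12, 18), (14, 22), (17, 45), (21, 54), (22, 44)])
v23: WRITE d=45  (d history now [(5, 61), (11, 37), (19, 78), (23, 45)])
v24: WRITE d=35  (d history now [(5, 61), (11, 37), (19, 78), (23, 45), (24, 35)])
v25: WRITE b=51  (b history now [(1, 15), (3, 68), (4, 64), (15, 33), (16, 86), (18, 74), (25, 51)])
Read results in order: ['NONE', '64', 'NONE', '15', '15', '18', '64', '29', '33']
NONE count = 2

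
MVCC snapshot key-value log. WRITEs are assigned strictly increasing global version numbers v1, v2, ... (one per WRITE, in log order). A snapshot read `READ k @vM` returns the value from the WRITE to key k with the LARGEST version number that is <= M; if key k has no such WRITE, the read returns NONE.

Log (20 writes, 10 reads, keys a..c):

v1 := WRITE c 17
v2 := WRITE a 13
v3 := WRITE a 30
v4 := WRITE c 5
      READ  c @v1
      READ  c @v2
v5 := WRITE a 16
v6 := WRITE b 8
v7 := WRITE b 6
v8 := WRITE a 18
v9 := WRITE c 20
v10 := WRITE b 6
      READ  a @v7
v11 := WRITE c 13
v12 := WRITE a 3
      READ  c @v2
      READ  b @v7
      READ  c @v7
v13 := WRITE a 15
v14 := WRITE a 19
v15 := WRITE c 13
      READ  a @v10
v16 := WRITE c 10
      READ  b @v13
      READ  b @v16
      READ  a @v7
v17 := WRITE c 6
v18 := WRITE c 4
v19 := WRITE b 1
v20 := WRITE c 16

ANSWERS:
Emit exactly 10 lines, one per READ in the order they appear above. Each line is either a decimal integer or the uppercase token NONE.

Answer: 17
17
16
17
6
5
18
6
6
16

Derivation:
v1: WRITE c=17  (c history now [(1, 17)])
v2: WRITE a=13  (a history now [(2, 13)])
v3: WRITE a=30  (a history now [(2, 13), (3, 30)])
v4: WRITE c=5  (c history now [(1, 17), (4, 5)])
READ c @v1: history=[(1, 17), (4, 5)] -> pick v1 -> 17
READ c @v2: history=[(1, 17), (4, 5)] -> pick v1 -> 17
v5: WRITE a=16  (a history now [(2, 13), (3, 30), (5, 16)])
v6: WRITE b=8  (b history now [(6, 8)])
v7: WRITE b=6  (b history now [(6, 8), (7, 6)])
v8: WRITE a=18  (a history now [(2, 13), (3, 30), (5, 16), (8, 18)])
v9: WRITE c=20  (c history now [(1, 17), (4, 5), (9, 20)])
v10: WRITE b=6  (b history now [(6, 8), (7, 6), (10, 6)])
READ a @v7: history=[(2, 13), (3, 30), (5, 16), (8, 18)] -> pick v5 -> 16
v11: WRITE c=13  (c history now [(1, 17), (4, 5), (9, 20), (11, 13)])
v12: WRITE a=3  (a history now [(2, 13), (3, 30), (5, 16), (8, 18), (12, 3)])
READ c @v2: history=[(1, 17), (4, 5), (9, 20), (11, 13)] -> pick v1 -> 17
READ b @v7: history=[(6, 8), (7, 6), (10, 6)] -> pick v7 -> 6
READ c @v7: history=[(1, 17), (4, 5), (9, 20), (11, 13)] -> pick v4 -> 5
v13: WRITE a=15  (a history now [(2, 13), (3, 30), (5, 16), (8, 18), (12, 3), (13, 15)])
v14: WRITE a=19  (a history now [(2, 13), (3, 30), (5, 16), (8, 18), (12, 3), (13, 15), (14, 19)])
v15: WRITE c=13  (c history now [(1, 17), (4, 5), (9, 20), (11, 13), (15, 13)])
READ a @v10: history=[(2, 13), (3, 30), (5, 16), (8, 18), (12, 3), (13, 15), (14, 19)] -> pick v8 -> 18
v16: WRITE c=10  (c history now [(1, 17), (4, 5), (9, 20), (11, 13), (15, 13), (16, 10)])
READ b @v13: history=[(6, 8), (7, 6), (10, 6)] -> pick v10 -> 6
READ b @v16: history=[(6, 8), (7, 6), (10, 6)] -> pick v10 -> 6
READ a @v7: history=[(2, 13), (3, 30), (5, 16), (8, 18), (12, 3), (13, 15), (14, 19)] -> pick v5 -> 16
v17: WRITE c=6  (c history now [(1, 17), (4, 5), (9, 20), (11, 13), (15, 13), (16, 10), (17, 6)])
v18: WRITE c=4  (c history now [(1, 17), (4, 5), (9, 20), (11, 13), (15, 13), (16, 10), (17, 6), (18, 4)])
v19: WRITE b=1  (b history now [(6, 8), (7, 6), (10, 6), (19, 1)])
v20: WRITE c=16  (c history now [(1, 17), (4, 5), (9, 20), (11, 13), (15, 13), (16, 10), (17, 6), (18, 4), (20, 16)])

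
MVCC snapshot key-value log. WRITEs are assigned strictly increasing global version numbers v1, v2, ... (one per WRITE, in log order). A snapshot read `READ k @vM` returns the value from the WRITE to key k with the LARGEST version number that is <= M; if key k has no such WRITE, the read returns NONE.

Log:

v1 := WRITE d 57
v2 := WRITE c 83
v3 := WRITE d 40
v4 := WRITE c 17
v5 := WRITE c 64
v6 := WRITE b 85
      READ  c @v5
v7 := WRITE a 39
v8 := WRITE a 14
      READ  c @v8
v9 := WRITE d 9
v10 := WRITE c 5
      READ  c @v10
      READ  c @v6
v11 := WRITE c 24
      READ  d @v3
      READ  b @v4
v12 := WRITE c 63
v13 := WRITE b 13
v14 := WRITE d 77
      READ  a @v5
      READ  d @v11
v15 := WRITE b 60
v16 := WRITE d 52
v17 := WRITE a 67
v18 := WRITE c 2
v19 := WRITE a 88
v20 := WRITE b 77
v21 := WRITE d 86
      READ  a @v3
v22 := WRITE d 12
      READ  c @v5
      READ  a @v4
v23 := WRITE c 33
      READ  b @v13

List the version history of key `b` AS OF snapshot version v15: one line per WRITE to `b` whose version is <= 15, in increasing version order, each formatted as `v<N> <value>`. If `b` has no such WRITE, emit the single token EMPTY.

Answer: v6 85
v13 13
v15 60

Derivation:
Scan writes for key=b with version <= 15:
  v1 WRITE d 57 -> skip
  v2 WRITE c 83 -> skip
  v3 WRITE d 40 -> skip
  v4 WRITE c 17 -> skip
  v5 WRITE c 64 -> skip
  v6 WRITE b 85 -> keep
  v7 WRITE a 39 -> skip
  v8 WRITE a 14 -> skip
  v9 WRITE d 9 -> skip
  v10 WRITE c 5 -> skip
  v11 WRITE c 24 -> skip
  v12 WRITE c 63 -> skip
  v13 WRITE b 13 -> keep
  v14 WRITE d 77 -> skip
  v15 WRITE b 60 -> keep
  v16 WRITE d 52 -> skip
  v17 WRITE a 67 -> skip
  v18 WRITE c 2 -> skip
  v19 WRITE a 88 -> skip
  v20 WRITE b 77 -> drop (> snap)
  v21 WRITE d 86 -> skip
  v22 WRITE d 12 -> skip
  v23 WRITE c 33 -> skip
Collected: [(6, 85), (13, 13), (15, 60)]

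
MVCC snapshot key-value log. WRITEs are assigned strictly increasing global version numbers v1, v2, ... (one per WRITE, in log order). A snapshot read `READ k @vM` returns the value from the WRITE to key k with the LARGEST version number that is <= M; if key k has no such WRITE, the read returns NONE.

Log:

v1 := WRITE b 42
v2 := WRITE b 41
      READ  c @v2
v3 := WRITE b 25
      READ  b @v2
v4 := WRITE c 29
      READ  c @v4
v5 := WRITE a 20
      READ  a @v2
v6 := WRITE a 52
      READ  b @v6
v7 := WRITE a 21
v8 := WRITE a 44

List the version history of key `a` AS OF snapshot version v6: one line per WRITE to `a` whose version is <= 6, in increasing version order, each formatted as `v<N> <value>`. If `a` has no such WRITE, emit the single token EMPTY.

Scan writes for key=a with version <= 6:
  v1 WRITE b 42 -> skip
  v2 WRITE b 41 -> skip
  v3 WRITE b 25 -> skip
  v4 WRITE c 29 -> skip
  v5 WRITE a 20 -> keep
  v6 WRITE a 52 -> keep
  v7 WRITE a 21 -> drop (> snap)
  v8 WRITE a 44 -> drop (> snap)
Collected: [(5, 20), (6, 52)]

Answer: v5 20
v6 52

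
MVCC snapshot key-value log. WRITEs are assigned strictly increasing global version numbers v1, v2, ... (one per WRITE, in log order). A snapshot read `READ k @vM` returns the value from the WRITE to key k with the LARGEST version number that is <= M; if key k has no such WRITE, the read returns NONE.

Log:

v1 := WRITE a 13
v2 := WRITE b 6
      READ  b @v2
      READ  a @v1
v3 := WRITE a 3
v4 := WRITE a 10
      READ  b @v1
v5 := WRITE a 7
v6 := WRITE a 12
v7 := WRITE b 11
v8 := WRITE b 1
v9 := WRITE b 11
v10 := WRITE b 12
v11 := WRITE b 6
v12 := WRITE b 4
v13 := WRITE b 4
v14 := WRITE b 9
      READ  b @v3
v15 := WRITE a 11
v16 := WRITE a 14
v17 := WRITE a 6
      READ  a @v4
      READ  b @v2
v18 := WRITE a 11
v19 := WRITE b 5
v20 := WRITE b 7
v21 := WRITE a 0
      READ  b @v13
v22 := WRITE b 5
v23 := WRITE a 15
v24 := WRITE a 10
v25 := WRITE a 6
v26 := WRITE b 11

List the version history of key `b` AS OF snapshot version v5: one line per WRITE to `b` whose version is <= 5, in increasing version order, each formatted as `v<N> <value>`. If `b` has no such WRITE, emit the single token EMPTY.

Scan writes for key=b with version <= 5:
  v1 WRITE a 13 -> skip
  v2 WRITE b 6 -> keep
  v3 WRITE a 3 -> skip
  v4 WRITE a 10 -> skip
  v5 WRITE a 7 -> skip
  v6 WRITE a 12 -> skip
  v7 WRITE b 11 -> drop (> snap)
  v8 WRITE b 1 -> drop (> snap)
  v9 WRITE b 11 -> drop (> snap)
  v10 WRITE b 12 -> drop (> snap)
  v11 WRITE b 6 -> drop (> snap)
  v12 WRITE b 4 -> drop (> snap)
  v13 WRITE b 4 -> drop (> snap)
  v14 WRITE b 9 -> drop (> snap)
  v15 WRITE a 11 -> skip
  v16 WRITE a 14 -> skip
  v17 WRITE a 6 -> skip
  v18 WRITE a 11 -> skip
  v19 WRITE b 5 -> drop (> snap)
  v20 WRITE b 7 -> drop (> snap)
  v21 WRITE a 0 -> skip
  v22 WRITE b 5 -> drop (> snap)
  v23 WRITE a 15 -> skip
  v24 WRITE a 10 -> skip
  v25 WRITE a 6 -> skip
  v26 WRITE b 11 -> drop (> snap)
Collected: [(2, 6)]

Answer: v2 6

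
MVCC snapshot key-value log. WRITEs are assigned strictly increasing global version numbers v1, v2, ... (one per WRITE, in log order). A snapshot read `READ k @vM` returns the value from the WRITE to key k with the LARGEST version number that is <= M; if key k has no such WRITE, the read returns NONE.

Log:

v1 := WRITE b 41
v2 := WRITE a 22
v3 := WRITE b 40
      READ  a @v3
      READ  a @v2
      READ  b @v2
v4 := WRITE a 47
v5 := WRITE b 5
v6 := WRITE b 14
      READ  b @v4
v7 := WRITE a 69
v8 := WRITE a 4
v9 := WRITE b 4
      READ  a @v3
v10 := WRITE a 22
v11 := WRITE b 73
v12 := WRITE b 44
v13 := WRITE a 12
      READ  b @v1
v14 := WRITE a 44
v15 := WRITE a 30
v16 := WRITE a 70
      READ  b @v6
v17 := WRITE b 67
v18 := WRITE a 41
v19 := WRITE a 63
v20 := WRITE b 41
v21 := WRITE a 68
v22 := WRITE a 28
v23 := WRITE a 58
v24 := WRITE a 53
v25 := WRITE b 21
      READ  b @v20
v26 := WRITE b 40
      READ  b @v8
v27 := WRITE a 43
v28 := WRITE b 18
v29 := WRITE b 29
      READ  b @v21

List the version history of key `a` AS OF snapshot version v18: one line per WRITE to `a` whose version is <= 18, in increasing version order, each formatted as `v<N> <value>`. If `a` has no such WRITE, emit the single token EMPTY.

Answer: v2 22
v4 47
v7 69
v8 4
v10 22
v13 12
v14 44
v15 30
v16 70
v18 41

Derivation:
Scan writes for key=a with version <= 18:
  v1 WRITE b 41 -> skip
  v2 WRITE a 22 -> keep
  v3 WRITE b 40 -> skip
  v4 WRITE a 47 -> keep
  v5 WRITE b 5 -> skip
  v6 WRITE b 14 -> skip
  v7 WRITE a 69 -> keep
  v8 WRITE a 4 -> keep
  v9 WRITE b 4 -> skip
  v10 WRITE a 22 -> keep
  v11 WRITE b 73 -> skip
  v12 WRITE b 44 -> skip
  v13 WRITE a 12 -> keep
  v14 WRITE a 44 -> keep
  v15 WRITE a 30 -> keep
  v16 WRITE a 70 -> keep
  v17 WRITE b 67 -> skip
  v18 WRITE a 41 -> keep
  v19 WRITE a 63 -> drop (> snap)
  v20 WRITE b 41 -> skip
  v21 WRITE a 68 -> drop (> snap)
  v22 WRITE a 28 -> drop (> snap)
  v23 WRITE a 58 -> drop (> snap)
  v24 WRITE a 53 -> drop (> snap)
  v25 WRITE b 21 -> skip
  v26 WRITE b 40 -> skip
  v27 WRITE a 43 -> drop (> snap)
  v28 WRITE b 18 -> skip
  v29 WRITE b 29 -> skip
Collected: [(2, 22), (4, 47), (7, 69), (8, 4), (10, 22), (13, 12), (14, 44), (15, 30), (16, 70), (18, 41)]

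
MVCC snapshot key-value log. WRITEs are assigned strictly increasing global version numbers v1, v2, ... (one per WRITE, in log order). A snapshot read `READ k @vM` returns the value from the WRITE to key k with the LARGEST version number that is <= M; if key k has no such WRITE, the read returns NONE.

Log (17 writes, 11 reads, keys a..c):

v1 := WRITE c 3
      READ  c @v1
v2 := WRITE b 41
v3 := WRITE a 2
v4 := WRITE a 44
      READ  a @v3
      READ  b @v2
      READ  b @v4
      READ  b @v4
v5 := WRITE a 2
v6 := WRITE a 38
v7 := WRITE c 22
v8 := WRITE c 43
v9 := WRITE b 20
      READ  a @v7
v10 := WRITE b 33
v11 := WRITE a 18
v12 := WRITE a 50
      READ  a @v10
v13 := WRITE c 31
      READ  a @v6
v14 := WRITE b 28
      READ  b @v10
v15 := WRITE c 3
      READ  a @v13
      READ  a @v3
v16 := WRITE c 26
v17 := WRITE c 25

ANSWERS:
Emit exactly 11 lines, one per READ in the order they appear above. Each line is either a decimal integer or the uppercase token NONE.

Answer: 3
2
41
41
41
38
38
38
33
50
2

Derivation:
v1: WRITE c=3  (c history now [(1, 3)])
READ c @v1: history=[(1, 3)] -> pick v1 -> 3
v2: WRITE b=41  (b history now [(2, 41)])
v3: WRITE a=2  (a history now [(3, 2)])
v4: WRITE a=44  (a history now [(3, 2), (4, 44)])
READ a @v3: history=[(3, 2), (4, 44)] -> pick v3 -> 2
READ b @v2: history=[(2, 41)] -> pick v2 -> 41
READ b @v4: history=[(2, 41)] -> pick v2 -> 41
READ b @v4: history=[(2, 41)] -> pick v2 -> 41
v5: WRITE a=2  (a history now [(3, 2), (4, 44), (5, 2)])
v6: WRITE a=38  (a history now [(3, 2), (4, 44), (5, 2), (6, 38)])
v7: WRITE c=22  (c history now [(1, 3), (7, 22)])
v8: WRITE c=43  (c history now [(1, 3), (7, 22), (8, 43)])
v9: WRITE b=20  (b history now [(2, 41), (9, 20)])
READ a @v7: history=[(3, 2), (4, 44), (5, 2), (6, 38)] -> pick v6 -> 38
v10: WRITE b=33  (b history now [(2, 41), (9, 20), (10, 33)])
v11: WRITE a=18  (a history now [(3, 2), (4, 44), (5, 2), (6, 38), (11, 18)])
v12: WRITE a=50  (a history now [(3, 2), (4, 44), (5, 2), (6, 38), (11, 18), (12, 50)])
READ a @v10: history=[(3, 2), (4, 44), (5, 2), (6, 38), (11, 18), (12, 50)] -> pick v6 -> 38
v13: WRITE c=31  (c history now [(1, 3), (7, 22), (8, 43), (13, 31)])
READ a @v6: history=[(3, 2), (4, 44), (5, 2), (6, 38), (11, 18), (12, 50)] -> pick v6 -> 38
v14: WRITE b=28  (b history now [(2, 41), (9, 20), (10, 33), (14, 28)])
READ b @v10: history=[(2, 41), (9, 20), (10, 33), (14, 28)] -> pick v10 -> 33
v15: WRITE c=3  (c history now [(1, 3), (7, 22), (8, 43), (13, 31), (15, 3)])
READ a @v13: history=[(3, 2), (4, 44), (5, 2), (6, 38), (11, 18), (12, 50)] -> pick v12 -> 50
READ a @v3: history=[(3, 2), (4, 44), (5, 2), (6, 38), (11, 18), (12, 50)] -> pick v3 -> 2
v16: WRITE c=26  (c history now [(1, 3), (7, 22), (8, 43), (13, 31), (15, 3), (16, 26)])
v17: WRITE c=25  (c history now [(1, 3), (7, 22), (8, 43), (13, 31), (15, 3), (16, 26), (17, 25)])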